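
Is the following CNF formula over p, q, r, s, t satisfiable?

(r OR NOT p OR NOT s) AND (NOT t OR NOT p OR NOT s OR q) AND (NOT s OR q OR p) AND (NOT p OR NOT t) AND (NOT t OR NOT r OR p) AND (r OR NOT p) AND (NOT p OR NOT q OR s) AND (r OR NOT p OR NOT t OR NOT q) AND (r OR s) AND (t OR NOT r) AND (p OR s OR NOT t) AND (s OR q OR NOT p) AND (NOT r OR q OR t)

Yes, satisfiable

Branch on p: set p = false.
Branch on s: set s = true.
The clause (q) is unit, so q = true.
Branch on t: set t = true.
The clause (NOT r) is unit, so r = false.
Every clause now holds.
A satisfying assignment: p=false; q=true; r=false; s=true; t=true.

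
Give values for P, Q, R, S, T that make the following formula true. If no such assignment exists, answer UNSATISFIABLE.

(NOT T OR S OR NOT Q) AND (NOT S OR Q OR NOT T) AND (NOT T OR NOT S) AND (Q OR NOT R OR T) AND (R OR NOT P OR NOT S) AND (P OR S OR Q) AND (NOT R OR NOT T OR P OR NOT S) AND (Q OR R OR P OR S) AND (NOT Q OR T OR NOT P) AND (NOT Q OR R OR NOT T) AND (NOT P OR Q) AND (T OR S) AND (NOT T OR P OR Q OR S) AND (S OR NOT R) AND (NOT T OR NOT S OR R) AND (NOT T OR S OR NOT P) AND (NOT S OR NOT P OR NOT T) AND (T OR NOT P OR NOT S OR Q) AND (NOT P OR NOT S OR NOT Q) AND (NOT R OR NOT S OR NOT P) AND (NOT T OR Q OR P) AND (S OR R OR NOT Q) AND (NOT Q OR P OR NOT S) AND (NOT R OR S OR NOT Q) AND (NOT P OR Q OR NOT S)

Branch on T: set T = false.
(S) alone gives S = true.
Branch on Q: set Q = false.
(NOT R) alone gives R = false.
(NOT P) alone gives P = false.
This assignment satisfies each clause.

P: false,  Q: false,  R: false,  S: true,  T: false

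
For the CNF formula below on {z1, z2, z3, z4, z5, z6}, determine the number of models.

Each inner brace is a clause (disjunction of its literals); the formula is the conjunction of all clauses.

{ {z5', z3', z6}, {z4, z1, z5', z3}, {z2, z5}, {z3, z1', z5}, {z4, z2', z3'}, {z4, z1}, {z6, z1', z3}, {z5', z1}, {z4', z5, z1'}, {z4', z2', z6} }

9

There are 2^6 = 64 truth assignments over (z1, z2, z3, z4, z5, z6).
Split on z6. With z6 = 1, the clauses containing z6 are satisfied and z6' drops from the rest; 9 of the 2^5 = 32 assignments to the other variables satisfy what remains.
With z6 = 0, by the same count on the reduced clause set, 0 assignments work.
Total: 9 + 0 = 9.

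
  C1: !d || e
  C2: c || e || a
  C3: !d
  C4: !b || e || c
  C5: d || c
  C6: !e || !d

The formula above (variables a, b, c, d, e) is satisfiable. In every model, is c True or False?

Suppose c = false.
The clause (!d) is unit, so d = false.
Now (d) is unsatisfied and unit — conflict.
So every satisfying assignment has c = True.

True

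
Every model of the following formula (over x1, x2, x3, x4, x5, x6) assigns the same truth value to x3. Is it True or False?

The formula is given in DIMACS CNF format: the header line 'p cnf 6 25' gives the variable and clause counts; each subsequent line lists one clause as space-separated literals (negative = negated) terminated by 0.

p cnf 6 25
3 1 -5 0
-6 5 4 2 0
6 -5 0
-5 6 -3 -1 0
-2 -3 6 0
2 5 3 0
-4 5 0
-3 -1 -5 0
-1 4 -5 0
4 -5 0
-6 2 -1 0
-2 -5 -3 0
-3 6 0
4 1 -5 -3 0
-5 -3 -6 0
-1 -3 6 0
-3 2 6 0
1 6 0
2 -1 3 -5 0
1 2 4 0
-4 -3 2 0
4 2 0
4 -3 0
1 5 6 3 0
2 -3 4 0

False

Suppose x3 = True.
From the singleton clause (x6), x6 = True.
From the singleton clause (¬x5), x5 = False.
From the singleton clause (¬x4), x4 = False.
That conflicts with the unit clause (x4).
So every satisfying assignment has x3 = False.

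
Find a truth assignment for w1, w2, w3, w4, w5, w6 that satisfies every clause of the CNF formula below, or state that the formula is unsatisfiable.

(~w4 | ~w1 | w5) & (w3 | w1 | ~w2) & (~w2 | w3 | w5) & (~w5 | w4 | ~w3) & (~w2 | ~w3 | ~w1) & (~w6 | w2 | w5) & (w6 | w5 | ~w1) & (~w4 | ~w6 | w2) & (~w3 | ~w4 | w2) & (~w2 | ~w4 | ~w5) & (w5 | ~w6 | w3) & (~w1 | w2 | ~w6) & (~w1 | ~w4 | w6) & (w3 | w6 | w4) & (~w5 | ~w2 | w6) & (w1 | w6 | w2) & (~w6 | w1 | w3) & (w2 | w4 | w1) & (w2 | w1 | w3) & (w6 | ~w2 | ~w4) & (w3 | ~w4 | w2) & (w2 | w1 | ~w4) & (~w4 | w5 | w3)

Branch on w4: set w4 = 1.
Branch on w1: set w1 = 0.
From the singleton clause (w2), w2 = 1.
From the singleton clause (w3), w3 = 1.
From the singleton clause (~w5), w5 = 0.
From the singleton clause (w6), w6 = 1.
Every clause now holds.

w1: 0,  w2: 1,  w3: 1,  w4: 1,  w5: 0,  w6: 1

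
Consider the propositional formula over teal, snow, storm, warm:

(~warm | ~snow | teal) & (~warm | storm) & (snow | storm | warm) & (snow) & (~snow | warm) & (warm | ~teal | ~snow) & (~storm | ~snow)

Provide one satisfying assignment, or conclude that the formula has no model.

UNSATISFIABLE

(snow) alone gives snow = 1.
(warm) alone gives warm = 1.
(teal) alone gives teal = 1.
(storm) alone gives storm = 1.
Now (~storm) is unsatisfied and unit — conflict.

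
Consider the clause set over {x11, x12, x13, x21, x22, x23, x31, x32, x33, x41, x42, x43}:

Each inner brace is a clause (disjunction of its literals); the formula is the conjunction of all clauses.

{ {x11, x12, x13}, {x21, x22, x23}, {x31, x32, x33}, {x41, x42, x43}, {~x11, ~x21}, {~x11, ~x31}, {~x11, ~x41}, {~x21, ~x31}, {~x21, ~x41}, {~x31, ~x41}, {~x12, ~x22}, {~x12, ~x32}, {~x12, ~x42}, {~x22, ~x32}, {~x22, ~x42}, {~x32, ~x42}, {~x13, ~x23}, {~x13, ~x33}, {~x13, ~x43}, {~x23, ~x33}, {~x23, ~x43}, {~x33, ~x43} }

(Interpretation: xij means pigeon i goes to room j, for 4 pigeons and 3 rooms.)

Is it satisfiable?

No, unsatisfiable

Branch on x11: set x11 = 0.
Branch on x12: set x12 = 1.
(~x22) alone gives x22 = 0.
(~x32) alone gives x32 = 0.
(~x42) alone gives x42 = 0.
Branch on x21: set x21 = 1.
(~x31) alone gives x31 = 0.
(x33) alone gives x33 = 1.
(~x41) alone gives x41 = 0.
(x43) alone gives x43 = 1.
But (~x43) is also a unit clause — contradiction.
Backtrack on x21: now try x21 = 0.
(x23) alone gives x23 = 1.
(~x13) alone gives x13 = 0.
(~x33) alone gives x33 = 0.
(x31) alone gives x31 = 1.
(~x41) alone gives x41 = 0.
(x43) alone gives x43 = 1.
But (~x43) is also a unit clause — contradiction.
Neither x21 = 1 nor x21 = 0 works.
Backtrack on x12: now try x12 = 0.
(x13) alone gives x13 = 1.
(~x23) alone gives x23 = 0.
(~x33) alone gives x33 = 0.
(~x43) alone gives x43 = 0.
Branch on x21: set x21 = 1.
(~x31) alone gives x31 = 0.
(x32) alone gives x32 = 1.
(~x41) alone gives x41 = 0.
(x42) alone gives x42 = 1.
But (~x42) is also a unit clause — contradiction.
Backtrack on x21: now try x21 = 0.
(x22) alone gives x22 = 1.
(~x32) alone gives x32 = 0.
(x31) alone gives x31 = 1.
(~x41) alone gives x41 = 0.
(x42) alone gives x42 = 1.
But (~x42) is also a unit clause — contradiction.
Neither x21 = 1 nor x21 = 0 works.
Neither x12 = 1 nor x12 = 0 works.
Backtrack on x11: now try x11 = 1.
(~x21) alone gives x21 = 0.
(~x31) alone gives x31 = 0.
(~x41) alone gives x41 = 0.
Branch on x22: set x22 = 1.
(~x12) alone gives x12 = 0.
(~x32) alone gives x32 = 0.
(x33) alone gives x33 = 1.
(~x42) alone gives x42 = 0.
(x43) alone gives x43 = 1.
But (~x43) is also a unit clause — contradiction.
Backtrack on x22: now try x22 = 0.
(x23) alone gives x23 = 1.
(~x13) alone gives x13 = 0.
(~x33) alone gives x33 = 0.
(x32) alone gives x32 = 1.
(~x12) alone gives x12 = 0.
(~x42) alone gives x42 = 0.
(x43) alone gives x43 = 1.
But (~x43) is also a unit clause — contradiction.
Neither x22 = 1 nor x22 = 0 works.
Neither x11 = 1 nor x11 = 0 works.
No assignment satisfies every clause.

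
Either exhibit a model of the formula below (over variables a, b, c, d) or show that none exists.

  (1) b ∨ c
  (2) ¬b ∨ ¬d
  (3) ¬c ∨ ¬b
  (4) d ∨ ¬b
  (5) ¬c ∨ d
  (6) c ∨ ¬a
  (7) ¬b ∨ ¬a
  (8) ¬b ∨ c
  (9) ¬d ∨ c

a=True, b=False, c=True, d=True

Suppose b = False.
The clause (c) is unit, so c = True.
The clause (d) is unit, so d = True.
All clauses hold; a can take either value.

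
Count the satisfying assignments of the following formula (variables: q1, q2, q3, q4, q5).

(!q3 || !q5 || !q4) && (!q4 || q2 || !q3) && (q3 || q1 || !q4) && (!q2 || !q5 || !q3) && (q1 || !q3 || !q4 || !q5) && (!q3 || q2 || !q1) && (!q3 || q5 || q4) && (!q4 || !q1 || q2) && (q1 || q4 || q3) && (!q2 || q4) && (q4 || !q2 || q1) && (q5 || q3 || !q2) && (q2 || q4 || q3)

4

There are 2^5 = 32 truth assignments over (q1, q2, q3, q4, q5).
Split on q1. With q1 = true, the clauses containing q1 are satisfied and !q1 drops from the rest; 2 of the 2^4 = 16 assignments to the other variables satisfy what remains.
With q1 = false, by the same count on the reduced clause set, 2 assignments work.
Total: 2 + 2 = 4.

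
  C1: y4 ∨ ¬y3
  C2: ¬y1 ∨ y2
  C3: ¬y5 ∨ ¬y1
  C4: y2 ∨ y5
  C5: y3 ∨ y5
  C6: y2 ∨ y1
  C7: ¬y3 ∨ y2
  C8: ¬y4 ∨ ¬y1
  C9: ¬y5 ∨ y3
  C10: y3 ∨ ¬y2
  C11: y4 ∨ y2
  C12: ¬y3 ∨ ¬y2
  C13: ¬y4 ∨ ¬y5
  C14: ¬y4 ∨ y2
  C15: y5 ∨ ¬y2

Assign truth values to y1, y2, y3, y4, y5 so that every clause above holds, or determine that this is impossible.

UNSATISFIABLE

Try y4 = True.
The clause (¬y1) is unit, so y1 = False.
The clause (y2) is unit, so y2 = True.
The clause (y3) is unit, so y3 = True.
That conflicts with the unit clause (¬y3).
Backtrack on y4: now try y4 = False.
The clause (¬y3) is unit, so y3 = False.
The clause (y5) is unit, so y5 = True.
That conflicts with the unit clause (¬y5).
Either choice for y4 ends in contradiction.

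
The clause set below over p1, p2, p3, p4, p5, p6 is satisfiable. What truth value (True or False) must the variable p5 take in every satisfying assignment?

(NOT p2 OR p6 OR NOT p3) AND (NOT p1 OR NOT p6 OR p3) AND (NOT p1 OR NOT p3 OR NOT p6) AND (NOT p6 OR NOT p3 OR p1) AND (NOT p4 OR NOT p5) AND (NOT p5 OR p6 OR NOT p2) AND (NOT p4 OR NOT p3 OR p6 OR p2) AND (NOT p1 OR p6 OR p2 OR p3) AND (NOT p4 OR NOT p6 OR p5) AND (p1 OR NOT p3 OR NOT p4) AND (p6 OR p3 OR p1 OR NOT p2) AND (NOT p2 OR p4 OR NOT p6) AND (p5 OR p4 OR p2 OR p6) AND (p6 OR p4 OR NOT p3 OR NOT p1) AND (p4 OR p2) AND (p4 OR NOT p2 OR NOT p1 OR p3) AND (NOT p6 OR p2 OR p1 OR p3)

Suppose p5 = true.
(NOT p4) alone gives p4 = false.
(p2) alone gives p2 = true.
(p6) alone gives p6 = true.
Now (NOT p6) is unsatisfied and unit — conflict.
So every satisfying assignment has p5 = False.

False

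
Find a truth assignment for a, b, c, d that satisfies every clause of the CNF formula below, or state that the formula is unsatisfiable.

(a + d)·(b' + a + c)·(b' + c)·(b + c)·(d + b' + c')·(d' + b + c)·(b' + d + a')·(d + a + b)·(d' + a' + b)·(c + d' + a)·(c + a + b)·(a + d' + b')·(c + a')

a: 1,  b: 0,  c: 1,  d: 0

Branch on a: set a = 1.
The clause (c) is unit, so c = 1.
Branch on d: set d = 0.
The clause (b') is unit, so b = 0.
Every clause now holds.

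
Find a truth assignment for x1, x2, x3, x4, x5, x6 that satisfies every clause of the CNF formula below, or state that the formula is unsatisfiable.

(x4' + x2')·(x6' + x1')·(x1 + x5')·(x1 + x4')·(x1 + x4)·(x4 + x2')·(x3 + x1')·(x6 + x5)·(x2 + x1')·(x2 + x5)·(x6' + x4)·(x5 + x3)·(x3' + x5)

UNSATISFIABLE

Try x4 = 0.
(x1) alone gives x1 = 1.
(x6') alone gives x6 = 0.
(x2') alone gives x2 = 0.
Now (x2) is unsatisfied and unit — conflict.
Undo x4 and try x4 = 1.
(x2') alone gives x2 = 0.
(x1) alone gives x1 = 1.
Now (x1') is unsatisfied and unit — conflict.
Neither x4 = 1 nor x4 = 0 works.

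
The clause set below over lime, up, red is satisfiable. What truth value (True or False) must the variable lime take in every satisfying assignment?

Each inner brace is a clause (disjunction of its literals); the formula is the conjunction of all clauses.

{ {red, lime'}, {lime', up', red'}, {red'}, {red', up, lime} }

Suppose lime = 1.
Unit clause (red) forces red = 1.
But (red') is also a unit clause — contradiction.
So every satisfying assignment has lime = False.

False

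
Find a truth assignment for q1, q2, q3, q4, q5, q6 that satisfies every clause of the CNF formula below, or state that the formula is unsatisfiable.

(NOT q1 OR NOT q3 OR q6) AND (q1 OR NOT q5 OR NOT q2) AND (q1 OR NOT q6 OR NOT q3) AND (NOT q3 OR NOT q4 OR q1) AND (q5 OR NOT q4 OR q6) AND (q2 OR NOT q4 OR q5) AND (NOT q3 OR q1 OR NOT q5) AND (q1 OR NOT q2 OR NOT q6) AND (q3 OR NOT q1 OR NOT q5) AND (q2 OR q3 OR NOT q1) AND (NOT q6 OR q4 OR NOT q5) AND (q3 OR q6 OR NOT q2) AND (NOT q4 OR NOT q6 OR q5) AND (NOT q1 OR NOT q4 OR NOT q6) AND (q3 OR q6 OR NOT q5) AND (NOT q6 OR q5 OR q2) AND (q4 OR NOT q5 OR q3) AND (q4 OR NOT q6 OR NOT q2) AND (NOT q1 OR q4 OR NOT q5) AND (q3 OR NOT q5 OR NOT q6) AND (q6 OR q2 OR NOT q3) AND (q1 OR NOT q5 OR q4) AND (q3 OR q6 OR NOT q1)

q1: false; q2: true; q3: true; q4: false; q5: false; q6: false

Try q1 = false.
Try q5 = false.
Try q6 = false.
Unit clause (NOT q4) forces q4 = false.
Try q3 = true.
Unit clause (q2) forces q2 = true.
All clauses are satisfied.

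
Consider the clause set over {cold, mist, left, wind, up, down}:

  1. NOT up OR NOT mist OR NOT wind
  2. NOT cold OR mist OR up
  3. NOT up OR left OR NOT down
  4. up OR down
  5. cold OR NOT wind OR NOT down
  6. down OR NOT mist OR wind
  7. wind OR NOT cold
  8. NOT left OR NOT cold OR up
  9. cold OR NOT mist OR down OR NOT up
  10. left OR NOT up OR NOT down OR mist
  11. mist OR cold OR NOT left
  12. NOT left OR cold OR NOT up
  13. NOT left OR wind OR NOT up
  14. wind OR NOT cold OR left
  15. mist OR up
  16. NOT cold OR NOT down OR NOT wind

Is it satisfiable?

Try up = true.
Try mist = false.
Try left = false.
(NOT down) alone gives down = false.
Try wind = true.
All clauses hold; cold can take either value.
A satisfying assignment: cold: true; mist: false; left: false; wind: true; up: true; down: false.

Yes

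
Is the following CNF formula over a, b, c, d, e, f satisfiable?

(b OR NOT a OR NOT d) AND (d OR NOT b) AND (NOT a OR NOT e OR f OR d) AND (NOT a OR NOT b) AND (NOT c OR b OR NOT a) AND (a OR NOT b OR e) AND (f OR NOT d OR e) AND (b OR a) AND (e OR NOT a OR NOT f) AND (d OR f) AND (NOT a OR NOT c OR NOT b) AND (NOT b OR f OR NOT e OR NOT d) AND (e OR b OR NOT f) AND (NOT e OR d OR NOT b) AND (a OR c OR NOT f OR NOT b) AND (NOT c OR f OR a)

Suppose d = true.
Suppose b = true.
Unit clause (NOT a) forces a = false.
Unit clause (e) forces e = true.
Unit clause (f) forces f = true.
Unit clause (c) forces c = true.
This assignment satisfies each clause.
A satisfying assignment: a=false; b=true; c=true; d=true; e=true; f=true.

Satisfiable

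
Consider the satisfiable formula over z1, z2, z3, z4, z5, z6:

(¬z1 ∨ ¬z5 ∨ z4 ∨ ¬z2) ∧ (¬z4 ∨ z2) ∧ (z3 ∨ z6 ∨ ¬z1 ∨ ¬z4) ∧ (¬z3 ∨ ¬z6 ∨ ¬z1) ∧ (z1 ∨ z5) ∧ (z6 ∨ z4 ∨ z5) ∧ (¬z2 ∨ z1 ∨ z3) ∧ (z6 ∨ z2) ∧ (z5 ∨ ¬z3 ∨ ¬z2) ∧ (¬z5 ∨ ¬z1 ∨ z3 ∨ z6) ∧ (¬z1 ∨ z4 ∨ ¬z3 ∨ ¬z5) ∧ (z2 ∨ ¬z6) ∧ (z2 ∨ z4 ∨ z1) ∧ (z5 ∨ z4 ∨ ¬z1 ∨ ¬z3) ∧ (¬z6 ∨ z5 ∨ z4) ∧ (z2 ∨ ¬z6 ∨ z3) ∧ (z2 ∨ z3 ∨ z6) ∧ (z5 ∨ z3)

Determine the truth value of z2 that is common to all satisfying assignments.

Suppose z2 = False.
The clause (¬z4) is unit, so z4 = False.
The clause (z6) is unit, so z6 = True.
But (¬z6) is also a unit clause — contradiction.
So every satisfying assignment has z2 = True.

True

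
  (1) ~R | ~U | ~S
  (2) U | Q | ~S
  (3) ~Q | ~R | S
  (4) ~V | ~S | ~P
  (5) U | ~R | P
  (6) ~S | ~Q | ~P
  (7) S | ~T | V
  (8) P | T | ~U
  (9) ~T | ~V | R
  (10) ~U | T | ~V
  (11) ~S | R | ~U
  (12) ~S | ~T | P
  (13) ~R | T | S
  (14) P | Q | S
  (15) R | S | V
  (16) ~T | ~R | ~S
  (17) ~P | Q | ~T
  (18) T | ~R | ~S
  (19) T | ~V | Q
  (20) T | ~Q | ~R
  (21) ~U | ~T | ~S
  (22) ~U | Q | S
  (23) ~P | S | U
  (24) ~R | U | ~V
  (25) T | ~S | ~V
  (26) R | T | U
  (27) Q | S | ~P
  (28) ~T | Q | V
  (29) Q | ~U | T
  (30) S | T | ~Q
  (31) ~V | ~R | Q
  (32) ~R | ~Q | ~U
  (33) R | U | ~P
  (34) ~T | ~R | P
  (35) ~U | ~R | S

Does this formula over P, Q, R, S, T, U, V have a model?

Case R = 0:
Case T = 0:
The clause (U) is unit, so U = 1.
The clause (P) is unit, so P = 1.
The clause (~V) is unit, so V = 0.
The clause (~S) is unit, so S = 0.
But (S) is also a unit clause — contradiction.
Backtrack on T: now try T = 1.
The clause (~V) is unit, so V = 0.
The clause (S) is unit, so S = 1.
The clause (~U) is unit, so U = 0.
The clause (Q) is unit, so Q = 1.
The clause (~P) is unit, so P = 0.
But (P) is also a unit clause — contradiction.
Both values of T lead to a conflict.
Backtrack on R: now try R = 1.
Case U = 0:
The clause (P) is unit, so P = 1.
The clause (S) is unit, so S = 1.
The clause (Q) is unit, so Q = 1.
But (~Q) is also a unit clause — contradiction.
Backtrack on U: now try U = 1.
The clause (~S) is unit, so S = 0.
But (S) is also a unit clause — contradiction.
Both values of U lead to a conflict.
Both values of R lead to a conflict.
No assignment satisfies every clause.

No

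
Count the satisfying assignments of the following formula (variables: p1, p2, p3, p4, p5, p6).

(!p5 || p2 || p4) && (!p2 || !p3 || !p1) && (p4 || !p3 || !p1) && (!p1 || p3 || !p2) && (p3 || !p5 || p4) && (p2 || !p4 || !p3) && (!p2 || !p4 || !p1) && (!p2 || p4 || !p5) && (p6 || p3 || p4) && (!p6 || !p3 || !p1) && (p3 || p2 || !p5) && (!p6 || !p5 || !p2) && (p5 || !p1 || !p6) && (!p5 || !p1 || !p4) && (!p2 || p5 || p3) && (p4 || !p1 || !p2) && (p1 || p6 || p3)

There are 2^6 = 64 truth assignments over (p1, p2, p3, p4, p5, p6).
Split on p4. With p4 = true, the clauses containing p4 are satisfied and !p4 drops from the rest; 5 of the 2^5 = 32 assignments to the other variables satisfy what remains.
With p4 = false, by the same count on the reduced clause set, 5 assignments work.
(One model: p1=F, p2=F, p3=F, p4=F, p5=F, p6=T.)
Total: 5 + 5 = 10.

10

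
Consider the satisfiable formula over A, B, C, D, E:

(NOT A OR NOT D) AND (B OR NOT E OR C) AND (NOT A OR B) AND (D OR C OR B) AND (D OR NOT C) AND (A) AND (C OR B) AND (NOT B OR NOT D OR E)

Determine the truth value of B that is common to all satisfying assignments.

Suppose B = false.
From the singleton clause (NOT A), A = false.
But (A) is also a unit clause — contradiction.
So every satisfying assignment has B = True.

True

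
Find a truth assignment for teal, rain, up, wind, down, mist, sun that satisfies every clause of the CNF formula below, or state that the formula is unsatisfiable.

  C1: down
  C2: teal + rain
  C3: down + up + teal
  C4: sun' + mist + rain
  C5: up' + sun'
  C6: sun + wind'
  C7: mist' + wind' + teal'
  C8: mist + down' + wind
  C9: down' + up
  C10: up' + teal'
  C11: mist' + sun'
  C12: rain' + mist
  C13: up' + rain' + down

The clause (down) is unit, so down = 1.
The clause (up) is unit, so up = 1.
The clause (sun') is unit, so sun = 0.
The clause (wind') is unit, so wind = 0.
The clause (mist) is unit, so mist = 1.
The clause (teal') is unit, so teal = 0.
The clause (rain) is unit, so rain = 1.
Every clause now holds.

teal: 0; rain: 1; up: 1; wind: 0; down: 1; mist: 1; sun: 0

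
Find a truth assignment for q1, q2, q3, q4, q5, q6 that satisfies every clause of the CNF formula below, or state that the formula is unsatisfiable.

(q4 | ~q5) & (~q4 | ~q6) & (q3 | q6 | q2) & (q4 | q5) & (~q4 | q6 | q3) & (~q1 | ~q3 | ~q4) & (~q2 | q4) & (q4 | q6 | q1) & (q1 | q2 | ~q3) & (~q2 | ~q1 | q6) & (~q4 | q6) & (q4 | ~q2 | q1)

Case q4 = 1:
Unit clause (~q6) forces q6 = 0.
Now (q6) is unsatisfied and unit — conflict.
So q4 must be the other value — set q4 = 0.
Unit clause (~q5) forces q5 = 0.
Now (q5) is unsatisfied and unit — conflict.
Both values of q4 lead to a conflict.

UNSATISFIABLE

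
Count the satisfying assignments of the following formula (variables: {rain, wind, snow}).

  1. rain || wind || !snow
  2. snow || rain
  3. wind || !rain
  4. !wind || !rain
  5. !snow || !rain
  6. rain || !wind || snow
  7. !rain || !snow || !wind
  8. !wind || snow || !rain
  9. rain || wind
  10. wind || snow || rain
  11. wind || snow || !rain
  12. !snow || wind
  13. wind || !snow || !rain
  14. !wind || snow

There are 2^3 = 8 truth assignments over (rain, wind, snow).
Split on wind. With wind = true, the clauses containing wind are satisfied and !wind drops from the rest; 1 of the 2^2 = 4 assignments to the other variables satisfy what remains.
With wind = false, by the same count on the reduced clause set, 0 assignments work.
Total: 1 + 0 = 1.

1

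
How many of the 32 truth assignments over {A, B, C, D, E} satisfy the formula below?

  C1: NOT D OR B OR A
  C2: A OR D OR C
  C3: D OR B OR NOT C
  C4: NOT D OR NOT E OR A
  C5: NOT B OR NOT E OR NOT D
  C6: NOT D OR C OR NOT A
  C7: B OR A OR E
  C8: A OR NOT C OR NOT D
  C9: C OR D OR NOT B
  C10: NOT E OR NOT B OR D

There are 2^5 = 32 truth assignments over (A, B, C, D, E).
Split on A. With A = true, the clauses containing A are satisfied and NOT A drops from the rest; 6 of the 2^4 = 16 assignments to the other variables satisfy what remains.
With A = false, by the same count on the reduced clause set, 2 assignments work.
(One model: A=F, B=T, C=F, D=T, E=F.)
Total: 6 + 2 = 8.

8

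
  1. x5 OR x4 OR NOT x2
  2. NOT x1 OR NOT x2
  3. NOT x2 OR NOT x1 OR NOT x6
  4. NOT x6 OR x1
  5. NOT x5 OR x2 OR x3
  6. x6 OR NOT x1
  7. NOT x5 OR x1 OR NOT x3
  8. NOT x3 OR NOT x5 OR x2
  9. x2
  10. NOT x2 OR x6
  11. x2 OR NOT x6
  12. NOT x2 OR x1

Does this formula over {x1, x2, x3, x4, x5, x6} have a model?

No, unsatisfiable

(x2) alone gives x2 = true.
(NOT x1) alone gives x1 = false.
Now (x1) is unsatisfied and unit — conflict.
No assignment satisfies every clause.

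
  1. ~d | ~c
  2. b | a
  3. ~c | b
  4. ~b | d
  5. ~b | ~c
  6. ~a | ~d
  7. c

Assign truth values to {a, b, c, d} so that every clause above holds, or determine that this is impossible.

UNSATISFIABLE

The clause (c) is unit, so c = 1.
The clause (~d) is unit, so d = 0.
The clause (b) is unit, so b = 1.
Now (~b) is unsatisfied and unit — conflict.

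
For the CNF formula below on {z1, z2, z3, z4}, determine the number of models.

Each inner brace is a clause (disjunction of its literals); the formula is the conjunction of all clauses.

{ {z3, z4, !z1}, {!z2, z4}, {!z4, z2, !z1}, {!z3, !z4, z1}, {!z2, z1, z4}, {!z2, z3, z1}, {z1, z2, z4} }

There are 2^4 = 16 truth assignments over (z1, z2, z3, z4).
Check each against the 7 clauses (columns in the order z1, z2, z3, z4):
  F F F F  ✗ fails (z1 || z2 || z4)
  F F F T  ✓ satisfies all
  F F T F  ✗ fails (z1 || z2 || z4)
  F F T T  ✗ fails (!z3 || !z4 || z1)
  F T F F  ✗ fails (!z2 || z4)
  F T F T  ✗ fails (!z2 || z3 || z1)
  F T T F  ✗ fails (!z2 || z4)
  F T T T  ✗ fails (!z3 || !z4 || z1)
  T F F F  ✗ fails (z3 || z4 || !z1)
  T F F T  ✗ fails (!z4 || z2 || !z1)
  T F T F  ✓ satisfies all
  T F T T  ✗ fails (!z4 || z2 || !z1)
  T T F F  ✗ fails (z3 || z4 || !z1)
  T T F T  ✓ satisfies all
  T T T F  ✗ fails (!z2 || z4)
  T T T T  ✓ satisfies all
4 of the 16 rows are models.

4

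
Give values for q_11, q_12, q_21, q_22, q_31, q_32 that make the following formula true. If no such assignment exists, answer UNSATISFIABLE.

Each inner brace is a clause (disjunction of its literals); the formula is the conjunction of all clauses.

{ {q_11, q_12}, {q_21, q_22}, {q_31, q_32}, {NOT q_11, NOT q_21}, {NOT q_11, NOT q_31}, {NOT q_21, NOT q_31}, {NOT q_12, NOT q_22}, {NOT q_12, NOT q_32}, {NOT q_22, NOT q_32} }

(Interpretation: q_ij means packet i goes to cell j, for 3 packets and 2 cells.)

Case q_11 = true:
From the singleton clause (NOT q_21), q_21 = false.
From the singleton clause (q_22), q_22 = true.
From the singleton clause (NOT q_31), q_31 = false.
From the singleton clause (q_32), q_32 = true.
That conflicts with the unit clause (NOT q_32).
Undo q_11 and try q_11 = false.
From the singleton clause (q_12), q_12 = true.
From the singleton clause (NOT q_22), q_22 = false.
From the singleton clause (q_21), q_21 = true.
From the singleton clause (NOT q_31), q_31 = false.
From the singleton clause (q_32), q_32 = true.
That conflicts with the unit clause (NOT q_32).
Both values of q_11 lead to a conflict.

UNSATISFIABLE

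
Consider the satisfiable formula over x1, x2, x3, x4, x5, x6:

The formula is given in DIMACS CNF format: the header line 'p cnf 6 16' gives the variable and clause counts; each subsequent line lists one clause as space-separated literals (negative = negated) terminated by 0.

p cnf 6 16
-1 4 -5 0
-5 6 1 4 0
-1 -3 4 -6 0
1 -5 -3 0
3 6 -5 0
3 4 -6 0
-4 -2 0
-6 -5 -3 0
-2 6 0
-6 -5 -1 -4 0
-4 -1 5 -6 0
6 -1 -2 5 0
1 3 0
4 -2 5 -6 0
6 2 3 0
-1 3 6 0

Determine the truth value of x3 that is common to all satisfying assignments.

Suppose x3 = False.
The clause (x1) is unit, so x1 = True.
The clause (x6) is unit, so x6 = True.
The clause (x4) is unit, so x4 = True.
The clause (¬x2) is unit, so x2 = False.
The clause (¬x5) is unit, so x5 = False.
But (x5) is also a unit clause — contradiction.
So every satisfying assignment has x3 = True.

True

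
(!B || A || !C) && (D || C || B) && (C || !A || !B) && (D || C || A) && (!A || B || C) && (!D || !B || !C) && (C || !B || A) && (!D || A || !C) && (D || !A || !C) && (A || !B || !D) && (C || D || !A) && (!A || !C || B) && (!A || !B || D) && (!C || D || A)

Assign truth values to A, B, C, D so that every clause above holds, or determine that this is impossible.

Try B = false.
Try D = true.
Try A = false.
(!C) alone gives C = false.
All clauses are satisfied.

A: false; B: false; C: false; D: true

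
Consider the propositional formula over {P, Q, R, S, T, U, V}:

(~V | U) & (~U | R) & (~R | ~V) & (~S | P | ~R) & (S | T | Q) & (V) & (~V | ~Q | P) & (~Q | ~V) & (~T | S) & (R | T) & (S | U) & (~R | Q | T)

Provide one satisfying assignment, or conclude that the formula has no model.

UNSATISFIABLE

Unit clause (V) forces V = 1.
Unit clause (U) forces U = 1.
Unit clause (R) forces R = 1.
That conflicts with the unit clause (~R).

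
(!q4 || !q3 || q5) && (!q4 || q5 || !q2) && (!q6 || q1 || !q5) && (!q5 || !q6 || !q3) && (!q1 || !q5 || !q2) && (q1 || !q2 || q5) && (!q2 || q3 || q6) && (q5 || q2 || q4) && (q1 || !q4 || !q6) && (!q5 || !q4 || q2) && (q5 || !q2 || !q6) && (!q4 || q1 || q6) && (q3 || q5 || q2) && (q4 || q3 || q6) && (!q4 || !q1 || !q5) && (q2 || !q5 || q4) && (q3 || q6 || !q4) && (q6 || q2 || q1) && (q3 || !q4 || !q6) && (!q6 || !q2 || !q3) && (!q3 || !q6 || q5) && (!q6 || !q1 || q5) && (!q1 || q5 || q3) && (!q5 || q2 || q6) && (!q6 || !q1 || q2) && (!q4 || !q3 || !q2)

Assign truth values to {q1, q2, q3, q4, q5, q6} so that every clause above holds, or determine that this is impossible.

Try q4 = false.
Try q5 = false.
(q2) alone gives q2 = true.
(q1) alone gives q1 = true.
(!q6) alone gives q6 = false.
(q3) alone gives q3 = true.
All clauses are satisfied.

q1=true,  q2=true,  q3=true,  q4=false,  q5=false,  q6=false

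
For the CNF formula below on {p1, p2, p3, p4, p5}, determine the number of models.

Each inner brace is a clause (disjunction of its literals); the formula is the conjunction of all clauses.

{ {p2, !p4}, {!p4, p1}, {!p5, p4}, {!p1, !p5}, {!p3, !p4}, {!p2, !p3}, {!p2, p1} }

There are 2^5 = 32 truth assignments over (p1, p2, p3, p4, p5).
Split on p5. With p5 = true, the clauses containing p5 are satisfied and !p5 drops from the rest; 0 of the 2^4 = 16 assignments to the other variables satisfy what remains.
With p5 = false, by the same count on the reduced clause set, 6 assignments work.
(One model: p1=F, p2=F, p3=F, p4=F, p5=F.)
Total: 0 + 6 = 6.

6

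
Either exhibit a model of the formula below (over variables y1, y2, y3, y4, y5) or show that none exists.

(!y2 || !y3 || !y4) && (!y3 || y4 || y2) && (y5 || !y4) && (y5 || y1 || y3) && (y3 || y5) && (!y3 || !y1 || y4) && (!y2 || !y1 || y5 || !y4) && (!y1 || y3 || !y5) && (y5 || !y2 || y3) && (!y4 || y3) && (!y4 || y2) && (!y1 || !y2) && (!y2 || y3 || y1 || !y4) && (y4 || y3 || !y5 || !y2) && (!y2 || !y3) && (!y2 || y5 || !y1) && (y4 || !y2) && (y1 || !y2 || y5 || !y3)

y1=false, y2=false, y3=false, y4=false, y5=true

Try y5 = true.
Try y1 = false.
Try y4 = false.
Unit clause (!y2) forces y2 = false.
Unit clause (!y3) forces y3 = false.
Every clause now holds.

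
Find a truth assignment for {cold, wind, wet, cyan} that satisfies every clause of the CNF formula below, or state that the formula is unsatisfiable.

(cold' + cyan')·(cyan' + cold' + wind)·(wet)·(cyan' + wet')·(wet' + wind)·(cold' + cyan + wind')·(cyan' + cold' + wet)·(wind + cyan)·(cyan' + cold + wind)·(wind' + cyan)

UNSATISFIABLE

Unit clause (wet) forces wet = 1.
Unit clause (cyan') forces cyan = 0.
Unit clause (wind) forces wind = 1.
That conflicts with the unit clause (wind').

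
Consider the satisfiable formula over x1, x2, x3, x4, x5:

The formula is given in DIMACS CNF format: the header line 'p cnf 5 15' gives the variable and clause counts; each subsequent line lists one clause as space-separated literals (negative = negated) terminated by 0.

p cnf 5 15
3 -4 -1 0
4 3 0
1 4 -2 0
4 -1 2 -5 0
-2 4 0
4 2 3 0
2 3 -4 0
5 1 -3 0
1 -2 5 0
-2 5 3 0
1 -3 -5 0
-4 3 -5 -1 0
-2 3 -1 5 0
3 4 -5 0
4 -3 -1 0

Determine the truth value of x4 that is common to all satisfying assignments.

True

Suppose x4 = False.
From the singleton clause (x3), x3 = True.
From the singleton clause (¬x2), x2 = False.
From the singleton clause (¬x1), x1 = False.
From the singleton clause (x5), x5 = True.
Now (¬x5) is unsatisfied and unit — conflict.
So every satisfying assignment has x4 = True.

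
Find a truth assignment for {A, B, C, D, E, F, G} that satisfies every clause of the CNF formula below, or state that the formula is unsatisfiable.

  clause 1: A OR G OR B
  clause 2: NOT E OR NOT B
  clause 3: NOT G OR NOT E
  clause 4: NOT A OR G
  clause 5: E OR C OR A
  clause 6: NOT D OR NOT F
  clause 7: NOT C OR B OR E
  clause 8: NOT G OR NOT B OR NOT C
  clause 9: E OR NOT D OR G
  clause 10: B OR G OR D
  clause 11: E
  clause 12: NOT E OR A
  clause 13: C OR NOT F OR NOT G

The clause (E) is unit, so E = true.
The clause (NOT B) is unit, so B = false.
The clause (NOT G) is unit, so G = false.
The clause (A) is unit, so A = true.
That conflicts with the unit clause (NOT A).

UNSATISFIABLE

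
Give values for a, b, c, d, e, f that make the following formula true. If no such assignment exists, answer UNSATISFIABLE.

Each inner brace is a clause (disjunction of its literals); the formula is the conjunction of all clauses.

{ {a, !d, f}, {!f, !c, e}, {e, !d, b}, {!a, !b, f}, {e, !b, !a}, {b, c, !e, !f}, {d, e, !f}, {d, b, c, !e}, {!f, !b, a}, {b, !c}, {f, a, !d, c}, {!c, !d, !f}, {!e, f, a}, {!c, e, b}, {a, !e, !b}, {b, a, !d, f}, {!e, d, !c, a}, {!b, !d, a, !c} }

Branch on b: set b = false.
The clause (!c) is unit, so c = false.
Branch on e: set e = false.
The clause (!d) is unit, so d = false.
The clause (!f) is unit, so f = false.
Every clause is now satisfied; a is unconstrained.

a: true, b: false, c: false, d: false, e: false, f: false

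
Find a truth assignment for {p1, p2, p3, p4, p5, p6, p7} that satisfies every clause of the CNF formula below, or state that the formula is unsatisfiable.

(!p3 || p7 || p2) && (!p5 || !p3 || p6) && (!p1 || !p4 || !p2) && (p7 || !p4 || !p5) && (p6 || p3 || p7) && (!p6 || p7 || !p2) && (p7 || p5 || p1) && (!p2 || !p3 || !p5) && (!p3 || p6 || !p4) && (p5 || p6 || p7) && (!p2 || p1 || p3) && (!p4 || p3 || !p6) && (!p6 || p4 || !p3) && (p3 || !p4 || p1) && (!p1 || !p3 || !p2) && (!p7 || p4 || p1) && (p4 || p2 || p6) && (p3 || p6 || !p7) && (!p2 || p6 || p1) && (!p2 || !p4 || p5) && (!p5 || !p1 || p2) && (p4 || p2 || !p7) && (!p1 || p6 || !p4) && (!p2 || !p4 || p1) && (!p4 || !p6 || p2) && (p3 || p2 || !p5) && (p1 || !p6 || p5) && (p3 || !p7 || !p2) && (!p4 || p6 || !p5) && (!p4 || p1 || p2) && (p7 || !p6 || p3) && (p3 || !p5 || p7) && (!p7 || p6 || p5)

Case p3 = false:
Case p6 = true:
Unit clause (!p4) forces p4 = false.
Unit clause (p7) forces p7 = true.
Unit clause (p1) forces p1 = true.
Unit clause (p2) forces p2 = true.
Now (!p2) is unsatisfied and unit — conflict.
Undo p6 and try p6 = false.
Unit clause (p7) forces p7 = true.
Now (!p7) is unsatisfied and unit — conflict.
Both values of p6 lead to a conflict.
Undo p3 and try p3 = true.
Case p7 = true:
Case p5 = false:
Unit clause (p6) forces p6 = true.
Unit clause (p4) forces p4 = true.
Unit clause (!p2) forces p2 = false.
Now (p2) is unsatisfied and unit — conflict.
Undo p5 and try p5 = true.
Unit clause (p6) forces p6 = true.
Unit clause (!p2) forces p2 = false.
Unit clause (p4) forces p4 = true.
Now (!p4) is unsatisfied and unit — conflict.
Both values of p5 lead to a conflict.
Undo p7 and try p7 = false.
Unit clause (p2) forces p2 = true.
Unit clause (!p6) forces p6 = false.
Unit clause (!p5) forces p5 = false.
Now (p5) is unsatisfied and unit — conflict.
Both values of p7 lead to a conflict.
Both values of p3 lead to a conflict.

UNSATISFIABLE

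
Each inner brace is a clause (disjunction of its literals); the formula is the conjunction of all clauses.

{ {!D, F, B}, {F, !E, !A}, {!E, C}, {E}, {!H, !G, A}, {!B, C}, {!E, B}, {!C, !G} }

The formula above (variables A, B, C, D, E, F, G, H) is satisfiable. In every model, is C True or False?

Suppose C = false.
The clause (!E) is unit, so E = false.
That conflicts with the unit clause (E).
So every satisfying assignment has C = True.

True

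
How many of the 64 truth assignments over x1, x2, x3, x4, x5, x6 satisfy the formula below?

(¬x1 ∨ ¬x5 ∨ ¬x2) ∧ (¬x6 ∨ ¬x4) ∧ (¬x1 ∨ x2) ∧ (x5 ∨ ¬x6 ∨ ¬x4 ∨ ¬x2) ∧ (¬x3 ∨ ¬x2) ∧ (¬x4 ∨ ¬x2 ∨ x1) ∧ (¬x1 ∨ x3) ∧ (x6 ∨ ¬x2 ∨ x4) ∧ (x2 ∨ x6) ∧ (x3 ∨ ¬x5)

There are 2^6 = 64 truth assignments over (x1, x2, x3, x4, x5, x6).
Split on x2. With x2 = True, the clauses containing x2 are satisfied and ¬x2 drops from the rest; 1 of the 2^5 = 32 assignments to the other variables satisfy what remains.
With x2 = False, by the same count on the reduced clause set, 3 assignments work.
Total: 1 + 3 = 4.

4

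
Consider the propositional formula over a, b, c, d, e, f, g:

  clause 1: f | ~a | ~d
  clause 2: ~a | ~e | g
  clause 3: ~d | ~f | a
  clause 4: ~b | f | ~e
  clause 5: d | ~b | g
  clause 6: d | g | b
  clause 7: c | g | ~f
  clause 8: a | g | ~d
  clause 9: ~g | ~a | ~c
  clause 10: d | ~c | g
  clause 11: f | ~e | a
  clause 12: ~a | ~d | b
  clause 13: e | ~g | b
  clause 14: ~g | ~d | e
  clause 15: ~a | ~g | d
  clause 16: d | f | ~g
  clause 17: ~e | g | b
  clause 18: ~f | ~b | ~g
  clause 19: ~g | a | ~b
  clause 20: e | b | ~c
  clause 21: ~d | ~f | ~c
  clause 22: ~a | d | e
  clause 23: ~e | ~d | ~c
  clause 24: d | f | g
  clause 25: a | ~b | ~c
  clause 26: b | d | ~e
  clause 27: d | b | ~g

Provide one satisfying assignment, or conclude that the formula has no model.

Suppose f = 1.
Suppose d = 0.
Suppose b = 0.
The clause (g) is unit, so g = 1.
Now (~g) is unsatisfied and unit — conflict.
That branch fails; take b = 1 instead.
The clause (g) is unit, so g = 1.
Now (~g) is unsatisfied and unit — conflict.
Neither b = 1 nor b = 0 works.
That branch fails; take d = 1 instead.
The clause (a) is unit, so a = 1.
The clause (b) is unit, so b = 1.
The clause (~g) is unit, so g = 0.
The clause (~e) is unit, so e = 0.
The clause (c) is unit, so c = 1.
Now (~c) is unsatisfied and unit — conflict.
Neither d = 1 nor d = 0 works.
That branch fails; take f = 0 instead.
Suppose a = 0.
The clause (~e) is unit, so e = 0.
Suppose g = 1.
The clause (b) is unit, so b = 1.
Now (~b) is unsatisfied and unit — conflict.
That branch fails; take g = 0 instead.
The clause (~d) is unit, so d = 0.
Now (d) is unsatisfied and unit — conflict.
Neither g = 1 nor g = 0 works.
That branch fails; take a = 1 instead.
The clause (~d) is unit, so d = 0.
The clause (~g) is unit, so g = 0.
Now (g) is unsatisfied and unit — conflict.
Neither a = 1 nor a = 0 works.
Neither f = 1 nor f = 0 works.

UNSATISFIABLE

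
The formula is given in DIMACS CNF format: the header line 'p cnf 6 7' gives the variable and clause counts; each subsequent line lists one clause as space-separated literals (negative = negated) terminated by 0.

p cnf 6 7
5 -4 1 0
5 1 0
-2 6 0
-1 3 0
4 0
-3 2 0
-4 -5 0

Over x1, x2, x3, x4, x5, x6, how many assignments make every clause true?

1

There are 2^6 = 64 truth assignments over (x1, x2, x3, x4, x5, x6).
Split on x5. With x5 = True, the clauses containing x5 are satisfied and ¬x5 drops from the rest; 0 of the 2^5 = 32 assignments to the other variables satisfy what remains.
With x5 = False, by the same count on the reduced clause set, 1 assignment works.
Total: 0 + 1 = 1.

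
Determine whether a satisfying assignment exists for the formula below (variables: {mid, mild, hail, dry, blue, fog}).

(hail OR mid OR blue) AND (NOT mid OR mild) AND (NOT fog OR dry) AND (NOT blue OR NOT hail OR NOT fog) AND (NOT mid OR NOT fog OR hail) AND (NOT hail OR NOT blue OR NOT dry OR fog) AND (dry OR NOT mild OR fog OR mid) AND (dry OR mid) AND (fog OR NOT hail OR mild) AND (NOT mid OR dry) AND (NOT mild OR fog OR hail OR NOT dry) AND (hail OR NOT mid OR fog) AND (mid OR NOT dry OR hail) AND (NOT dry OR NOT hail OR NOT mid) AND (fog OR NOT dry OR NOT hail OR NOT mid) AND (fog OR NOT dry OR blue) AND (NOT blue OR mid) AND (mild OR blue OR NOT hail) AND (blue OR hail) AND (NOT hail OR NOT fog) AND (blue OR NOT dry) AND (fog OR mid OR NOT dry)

No

Branch on mid: set mid = false.
(dry) alone gives dry = true.
(hail) alone gives hail = true.
(NOT blue) alone gives blue = false.
Now (blue) is unsatisfied and unit — conflict.
That branch fails; take mid = true instead.
(mild) alone gives mild = true.
(dry) alone gives dry = true.
(NOT hail) alone gives hail = false.
(NOT fog) alone gives fog = false.
Now (fog) is unsatisfied and unit — conflict.
Neither mid = true nor mid = false works.
No assignment satisfies every clause.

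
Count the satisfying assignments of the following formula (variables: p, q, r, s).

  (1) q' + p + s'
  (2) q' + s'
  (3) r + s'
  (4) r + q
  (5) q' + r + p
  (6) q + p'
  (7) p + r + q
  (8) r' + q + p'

There are 2^4 = 16 truth assignments over (p, q, r, s).
Check each against the 8 clauses (columns in the order p, q, r, s):
  F F F F  ✗ fails (r + q)
  F F F T  ✗ fails (r + s')
  F F T F  ✓ satisfies all
  F F T T  ✓ satisfies all
  F T F F  ✗ fails (q' + r + p)
  F T F T  ✗ fails (q' + p + s')
  F T T F  ✓ satisfies all
  F T T T  ✗ fails (q' + p + s')
  T F F F  ✗ fails (r + q)
  T F F T  ✗ fails (r + s')
  T F T F  ✗ fails (q + p')
  T F T T  ✗ fails (q + p')
  T T F F  ✓ satisfies all
  T T F T  ✗ fails (q' + s')
  T T T F  ✓ satisfies all
  T T T T  ✗ fails (q' + s')
5 of the 16 rows are models.

5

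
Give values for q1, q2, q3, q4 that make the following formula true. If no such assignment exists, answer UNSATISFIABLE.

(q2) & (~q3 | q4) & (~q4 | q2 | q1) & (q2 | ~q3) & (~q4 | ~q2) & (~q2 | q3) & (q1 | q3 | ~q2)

UNSATISFIABLE

(q2) alone gives q2 = 1.
(~q4) alone gives q4 = 0.
(~q3) alone gives q3 = 0.
That conflicts with the unit clause (q3).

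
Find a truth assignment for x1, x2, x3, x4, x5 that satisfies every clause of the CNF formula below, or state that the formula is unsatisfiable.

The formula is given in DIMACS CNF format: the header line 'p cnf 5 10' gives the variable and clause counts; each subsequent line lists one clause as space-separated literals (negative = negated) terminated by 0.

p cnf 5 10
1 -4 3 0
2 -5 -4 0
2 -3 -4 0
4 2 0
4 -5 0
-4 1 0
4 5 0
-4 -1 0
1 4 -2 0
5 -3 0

Try x4 = True.
The clause (x1) is unit, so x1 = True.
But (¬x1) is also a unit clause — contradiction.
So x4 must be the other value — set x4 = False.
The clause (x2) is unit, so x2 = True.
The clause (¬x5) is unit, so x5 = False.
But (x5) is also a unit clause — contradiction.
Both values of x4 lead to a conflict.

UNSATISFIABLE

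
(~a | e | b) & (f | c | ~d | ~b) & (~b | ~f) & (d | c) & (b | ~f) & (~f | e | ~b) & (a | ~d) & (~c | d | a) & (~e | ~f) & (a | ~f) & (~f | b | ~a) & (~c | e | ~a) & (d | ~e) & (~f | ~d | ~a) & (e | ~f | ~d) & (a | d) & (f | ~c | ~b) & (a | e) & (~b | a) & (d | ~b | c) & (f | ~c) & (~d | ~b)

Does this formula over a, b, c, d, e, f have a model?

Yes

Suppose b = 0.
Unit clause (~f) forces f = 0.
Unit clause (~c) forces c = 0.
Unit clause (d) forces d = 1.
Unit clause (a) forces a = 1.
Unit clause (e) forces e = 1.
All clauses are satisfied.
A satisfying assignment: a=1,  b=0,  c=0,  d=1,  e=1,  f=0.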